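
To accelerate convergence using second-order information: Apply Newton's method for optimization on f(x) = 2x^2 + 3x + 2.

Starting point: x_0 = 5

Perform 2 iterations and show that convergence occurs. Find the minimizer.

f(x) = 2x^2 + 3x + 2, f'(x) = 4x + (3), f''(x) = 4
Step 1: f'(5) = 23, x_1 = 5 - 23/4 = -3/4
Step 2: f'(-3/4) = 0, x_2 = -3/4 (converged)
Newton's method converges in 1 step for quadratics.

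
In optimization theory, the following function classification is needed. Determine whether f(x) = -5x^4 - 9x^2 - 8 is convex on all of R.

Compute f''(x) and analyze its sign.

f(x) = -5x^4 - 9x^2 - 8
f'(x) = -20x^3 + -18x
f''(x) = -60x^2 + -18
f''(x) = -60x^2 + -18 <= -18 < 0 for all x
Therefore, f is concave on R.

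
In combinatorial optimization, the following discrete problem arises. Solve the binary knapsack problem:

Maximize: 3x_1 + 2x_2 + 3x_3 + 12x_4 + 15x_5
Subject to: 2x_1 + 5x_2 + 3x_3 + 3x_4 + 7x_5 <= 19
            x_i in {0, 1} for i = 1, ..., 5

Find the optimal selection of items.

Items: item 1 (v=3, w=2), item 2 (v=2, w=5), item 3 (v=3, w=3), item 4 (v=12, w=3), item 5 (v=15, w=7)
Capacity: 19
Checking all 32 subsets (w = total weight, v = total value):
  {}: w = 0, v = 0
  {1}: w = 2, v = 3
  {2}: w = 5, v = 2
  {3}: w = 3, v = 3
  {4}: w = 3, v = 12
  {5}: w = 7, v = 15
  {1, 2}: w = 7, v = 5
  {1, 3}: w = 5, v = 6
  {1, 4}: w = 5, v = 15
  {1, 5}: w = 9, v = 18
  {2, 3}: w = 8, v = 5
  {2, 4}: w = 8, v = 14
  {2, 5}: w = 12, v = 17
  {3, 4}: w = 6, v = 15
  {3, 5}: w = 10, v = 18
  {4, 5}: w = 10, v = 27
  {1, 2, 3}: w = 10, v = 8
  {1, 2, 4}: w = 10, v = 17
  {1, 2, 5}: w = 14, v = 20
  {1, 3, 4}: w = 8, v = 18
  {1, 3, 5}: w = 12, v = 21
  {1, 4, 5}: w = 12, v = 30
  {2, 3, 4}: w = 11, v = 17
  {2, 3, 5}: w = 15, v = 20
  {2, 4, 5}: w = 15, v = 29
  {3, 4, 5}: w = 13, v = 30
  {1, 2, 3, 4}: w = 13, v = 20
  {1, 2, 3, 5}: w = 17, v = 23
  {1, 2, 4, 5}: w = 17, v = 32
  {1, 3, 4, 5}: w = 15, v = 33
  {2, 3, 4, 5}: w = 18, v = 32
  {1, 2, 3, 4, 5}: w = 20 > 19, infeasible
Best feasible subset: items [1, 3, 4, 5]
Total weight: 15 <= 19, total value: 33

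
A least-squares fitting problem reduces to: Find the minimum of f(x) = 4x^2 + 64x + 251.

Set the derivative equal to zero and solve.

f(x) = 4x^2 + 64x + 251
f'(x) = 8x + (64) = 0
x = -64/8 = -8
f(-8) = -5
Since f''(x) = 8 > 0, this is a minimum.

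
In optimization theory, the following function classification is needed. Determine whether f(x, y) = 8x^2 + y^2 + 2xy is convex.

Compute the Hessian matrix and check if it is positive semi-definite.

f(x,y) = 8x^2 + y^2 + 2xy
Hessian H = [[16, 2], [2, 2]]
trace(H) = 18, det(H) = 28
Eigenvalues: (18 +/- sqrt(212)) / 2 = 16.28, 1.72
Since both eigenvalues > 0, f is convex.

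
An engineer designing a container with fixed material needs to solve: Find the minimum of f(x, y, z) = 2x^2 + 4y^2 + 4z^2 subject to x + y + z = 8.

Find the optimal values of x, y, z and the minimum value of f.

Using Lagrange multipliers on f = 2x^2 + 4y^2 + 4z^2 with constraint x + y + z = 8:
Conditions: 2*2*x = lambda, 2*4*y = lambda, 2*4*z = lambda
So x = lambda/4, y = lambda/8, z = lambda/8
Substituting into constraint: lambda * (1/2) = 8
lambda = 16
x = 4, y = 2, z = 2
Minimum value = 64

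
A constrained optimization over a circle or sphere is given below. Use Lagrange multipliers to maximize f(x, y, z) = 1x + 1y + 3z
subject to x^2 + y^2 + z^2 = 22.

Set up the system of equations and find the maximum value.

Lagrange conditions: 1 = 2*lambda*x, 1 = 2*lambda*y, 3 = 2*lambda*z
So x:1 = y:1 = z:3, i.e. x = 1t, y = 1t, z = 3t
Constraint: t^2*(1^2 + 1^2 + 3^2) = 22
  t^2 * 11 = 22  =>  t = sqrt(2)
Maximum = 1*1t + 1*1t + 3*3t = 11*sqrt(2) = sqrt(242)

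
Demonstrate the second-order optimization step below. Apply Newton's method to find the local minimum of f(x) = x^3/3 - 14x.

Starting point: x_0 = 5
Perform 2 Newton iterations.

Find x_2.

f(x) = x^3/3 - 14x
f'(x) = x^2 - 14, f''(x) = 2x
Newton update: x_{n+1} = x_n - (x_n^2 - 14)/(2*x_n)
Step 1: x_0 = 5, f'=11, f''=10, x_1 = 39/10
Step 2: x_1 = 39/10, f'=121/100, f''=39/5, x_2 = 2921/780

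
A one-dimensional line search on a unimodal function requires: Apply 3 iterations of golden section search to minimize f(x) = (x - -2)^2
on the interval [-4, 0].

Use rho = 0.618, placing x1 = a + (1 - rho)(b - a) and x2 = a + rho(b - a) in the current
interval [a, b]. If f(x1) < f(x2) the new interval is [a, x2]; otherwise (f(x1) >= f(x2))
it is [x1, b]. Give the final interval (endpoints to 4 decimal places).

Golden section search for min of f(x) = (x - -2)^2 on [-4, 0].
Each step: x1 = a + (1 - rho)(b - a), x2 = a + rho(b - a); if f(x1) < f(x2) keep [a, x2], otherwise keep [x1, b].
Step 1: [-4.0000, 0.0000], x1=-2.4720 (f=0.2228), x2=-1.5280 (f=0.2228); f(x1) = f(x2) (tie, not '<') => keep [-2.4720, 0.0000]
Step 2: [-2.4720, 0.0000], x1=-1.5277 (f=0.2231), x2=-0.9443 (f=1.1145); f(x1) < f(x2) => keep [-2.4720, -0.9443]
Step 3: [-2.4720, -0.9443], x1=-1.8884 (f=0.0125), x2=-1.5279 (f=0.2229); f(x1) < f(x2) => keep [-2.4720, -1.5279]
Final interval: [-2.4720, -1.5279]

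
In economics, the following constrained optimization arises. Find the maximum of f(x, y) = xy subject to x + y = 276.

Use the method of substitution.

Substitute y = 276 - x into f(x,y) = xy:
g(x) = x(276 - x) = 276x - x^2
g'(x) = 276 - 2x = 0  =>  x = 138
y = 276 - 138 = 138
Maximum value = 138 * 138 = 19044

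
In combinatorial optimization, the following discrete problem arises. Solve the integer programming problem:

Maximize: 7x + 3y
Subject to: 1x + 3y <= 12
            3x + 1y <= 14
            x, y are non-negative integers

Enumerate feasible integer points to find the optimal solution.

Constraint 1: 1x + 3y <= 12
Constraint 2: 3x + 1y <= 14
Feasible x range (need y >= 0): 0 <= x <= min(12/1, 14/3) => x in {0, ..., 4}.
Enumerate feasible integer points row by row (the coefficient of y is 3 > 0, so for each x the largest feasible y gives the best value):
  x = 0: y <= min((12 - 1*0)/3, (14 - 3*0)/1) => y in {0, ..., 4}; best 7*0 + 3*4 = 12
  x = 1: y <= min((12 - 1*1)/3, (14 - 3*1)/1) => y in {0, ..., 3}; best 7*1 + 3*3 = 16
  x = 2: y <= min((12 - 1*2)/3, (14 - 3*2)/1) => y in {0, ..., 3}; best 7*2 + 3*3 = 23
  x = 3: y <= min((12 - 1*3)/3, (14 - 3*3)/1) => y in {0, ..., 3}; best 7*3 + 3*3 = 30
  x = 4: y <= min((12 - 1*4)/3, (14 - 3*4)/1) => y in {0, ..., 2}; best 7*4 + 3*2 = 34
The maximum 7x + 3y = 34 is achieved at x = 4, y = 2.
Check: 1*4 + 3*2 = 10 <= 12 and 3*4 + 1*2 = 14 <= 14.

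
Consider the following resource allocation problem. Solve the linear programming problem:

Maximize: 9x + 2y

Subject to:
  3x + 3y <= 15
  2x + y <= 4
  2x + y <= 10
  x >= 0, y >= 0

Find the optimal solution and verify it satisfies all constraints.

Feasible vertices: (0, 0), (0, 4), (2, 0)
Objective 9x + 2y at each vertex:
  (0, 0): 0
  (0, 4): 8
  (2, 0): 18
Maximum is 18 at (2, 0).
Verify constraints at (x, y) = (2, 0):
  3*2 + 3*0 = 6 <= 15
  2*2 + 1*0 = 4 <= 4 (active)
  2*2 + 1*0 = 4 <= 10
  x = 2 >= 0, y = 0 >= 0. All constraints satisfied.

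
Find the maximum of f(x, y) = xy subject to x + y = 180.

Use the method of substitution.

Substitute y = 180 - x into f(x,y) = xy:
g(x) = x(180 - x) = 180x - x^2
g'(x) = 180 - 2x = 0  =>  x = 90
y = 180 - 90 = 90
Maximum value = 90 * 90 = 8100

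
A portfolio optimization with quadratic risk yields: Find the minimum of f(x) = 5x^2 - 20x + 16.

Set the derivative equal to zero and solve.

f(x) = 5x^2 - 20x + 16
f'(x) = 10x + (-20) = 0
x = 20/10 = 2
f(2) = -4
Since f''(x) = 10 > 0, this is a minimum.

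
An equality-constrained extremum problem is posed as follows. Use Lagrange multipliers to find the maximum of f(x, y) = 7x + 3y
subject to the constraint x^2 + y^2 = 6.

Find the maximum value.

Set up Lagrange conditions: grad f = lambda * grad g
  7 = 2*lambda*x
  3 = 2*lambda*y
From these: x/y = 7/3, so x = 7t, y = 3t for some t.
Substitute into constraint: (7t)^2 + (3t)^2 = 6
  t^2 * 58 = 6
  t = sqrt(6/58)
Maximum = 7*x + 3*y = (7^2 + 3^2)*t = 58 * sqrt(6/58) = sqrt(348)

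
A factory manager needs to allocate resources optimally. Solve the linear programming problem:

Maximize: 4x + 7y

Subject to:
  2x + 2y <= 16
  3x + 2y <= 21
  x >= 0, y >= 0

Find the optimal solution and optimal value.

Feasible vertices: (0, 0), (0, 8), (5, 3), (7, 0)
Objective 4x + 7y at each:
  (0, 0): 0
  (0, 8): 56
  (5, 3): 41
  (7, 0): 28
Maximum is 56 at (0, 8).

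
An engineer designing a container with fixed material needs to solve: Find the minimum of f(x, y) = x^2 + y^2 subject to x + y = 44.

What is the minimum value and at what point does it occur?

Substitute y = 44 - x into f(x,y) = x^2 + y^2:
g(x) = x^2 + (44 - x)^2 = 2x^2 - 88x + 1936
g'(x) = 4x - 88 = 0  =>  x = 22
y = 44 - 22 = 22
Minimum value = 22^2 + 22^2 = 968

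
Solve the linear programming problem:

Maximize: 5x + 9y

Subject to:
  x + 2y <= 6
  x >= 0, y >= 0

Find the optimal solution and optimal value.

The feasible region has vertices at [(0, 0), (6, 0), (0, 3)].
Checking objective 5x + 9y at each vertex:
  (0, 0): 5*0 + 9*0 = 0
  (6, 0): 5*6 + 9*0 = 30
  (0, 3): 5*0 + 9*3 = 27
Maximum is 30 at (6, 0).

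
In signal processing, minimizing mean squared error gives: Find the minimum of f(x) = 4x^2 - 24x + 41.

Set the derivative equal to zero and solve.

f(x) = 4x^2 - 24x + 41
f'(x) = 8x + (-24) = 0
x = 24/8 = 3
f(3) = 5
Since f''(x) = 8 > 0, this is a minimum.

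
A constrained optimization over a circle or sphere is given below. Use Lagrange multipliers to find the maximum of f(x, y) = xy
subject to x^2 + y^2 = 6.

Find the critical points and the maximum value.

Lagrange conditions: y = 2*lambda*x and x = 2*lambda*y
If x = 0 then y = 0, violating the constraint, so x, y != 0.
Dividing: y/x = x/y => x^2 = y^2 => y = x or y = -x
Constraint: 2x^2 = 6 => x^2 = 3 => x = +/-sqrt(3)
Critical points: (sqrt(3), sqrt(3)), (-sqrt(3), -sqrt(3)), (sqrt(3), -sqrt(3)), (-sqrt(3), sqrt(3))
  y = x:  xy = x^2 = 3  at (sqrt(3), sqrt(3)) and (-sqrt(3), -sqrt(3))
  y = -x: xy = -x^2 = -3 at (sqrt(3), -sqrt(3)) and (-sqrt(3), sqrt(3))
Maximum xy = 3 at (sqrt(3), sqrt(3)) and (-sqrt(3), -sqrt(3))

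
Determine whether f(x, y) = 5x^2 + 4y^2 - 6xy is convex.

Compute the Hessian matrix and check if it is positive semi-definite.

f(x,y) = 5x^2 + 4y^2 - 6xy
Hessian H = [[10, -6], [-6, 8]]
trace(H) = 18, det(H) = 44
Eigenvalues: (18 +/- sqrt(148)) / 2 = 15.08, 2.917
Since both eigenvalues > 0, f is convex.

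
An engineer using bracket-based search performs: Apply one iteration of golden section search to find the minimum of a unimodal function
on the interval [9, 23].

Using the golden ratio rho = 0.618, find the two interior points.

Golden section search on [9, 23].
Golden ratio rho = 0.618 (approx).
Interior points:
  x_1 = 9 + (1-0.618)*14 = 14.3480
  x_2 = 9 + 0.618*14 = 17.6520
Compare f(x_1) and f(x_2) to determine which subinterval to keep.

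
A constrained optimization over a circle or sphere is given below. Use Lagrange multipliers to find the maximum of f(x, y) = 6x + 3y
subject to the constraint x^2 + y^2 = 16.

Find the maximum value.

Set up Lagrange conditions: grad f = lambda * grad g
  6 = 2*lambda*x
  3 = 2*lambda*y
From these: x/y = 6/3, so x = 6t, y = 3t for some t.
Substitute into constraint: (6t)^2 + (3t)^2 = 16
  t^2 * 45 = 16
  t = sqrt(16/45)
Maximum = 6*x + 3*y = (6^2 + 3^2)*t = 45 * sqrt(16/45) = sqrt(720)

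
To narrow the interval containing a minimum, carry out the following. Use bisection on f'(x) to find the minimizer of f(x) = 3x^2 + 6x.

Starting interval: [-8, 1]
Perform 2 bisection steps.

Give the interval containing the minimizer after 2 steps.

Finding critical point of f(x) = 3x^2 + 6x using bisection on f'(x) = 6x + 6.
f'(x) = 0 when x = -1.
Starting interval: [-8, 1]
Step 1: mid = -7/2, f'(mid) = -15, new interval = [-7/2, 1]
Step 2: mid = -5/4, f'(mid) = -3/2, new interval = [-5/4, 1]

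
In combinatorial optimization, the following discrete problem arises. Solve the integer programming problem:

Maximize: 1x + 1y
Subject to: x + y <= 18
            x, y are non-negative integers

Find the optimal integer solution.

Objective: 1x + 1y, constraint: x + y <= 18
Coefficient of x is 1 >= coefficient of y is 1, so allocate the entire budget to x.
Optimal: x = 18, y = 0, value = 18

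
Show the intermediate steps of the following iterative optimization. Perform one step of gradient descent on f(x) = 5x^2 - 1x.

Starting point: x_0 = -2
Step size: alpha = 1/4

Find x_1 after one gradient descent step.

f(x) = 5x^2 - 1x
f'(x) = 10x - 1
f'(-2) = 10*-2 + (-1) = -21
x_1 = x_0 - alpha * f'(x_0) = -2 - 1/4 * -21 = 13/4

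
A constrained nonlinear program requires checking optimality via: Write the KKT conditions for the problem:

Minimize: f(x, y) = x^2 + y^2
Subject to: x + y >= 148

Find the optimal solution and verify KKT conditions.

KKT conditions for min x^2 + y^2 s.t. x + y >= 148:
Stationarity: 2x = mu, 2y = mu
So x = y = mu/2.
Complementary slackness: mu*(x + y - 148) = 0
Primal feasibility: x + y >= 148; dual feasibility: mu >= 0
If mu = 0 then x = y = 0, but 0 + 0 < 148 is infeasible, so the constraint is active.
Constraint active: x + y = 2*(mu/2) = 148 => mu = 148
x = y = 74, f = 10952
Verify: stationarity 2*74 = 148 = mu; primal 74 + 74 = 148 >= 148; dual mu = 148 >= 0; complementary slackness 148*(148 - 148) = 0. All KKT conditions hold.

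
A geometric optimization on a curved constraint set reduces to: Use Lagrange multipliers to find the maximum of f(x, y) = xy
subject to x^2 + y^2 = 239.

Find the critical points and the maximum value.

Lagrange conditions: y = 2*lambda*x and x = 2*lambda*y
If x = 0 then y = 0, violating the constraint, so x, y != 0.
Dividing: y/x = x/y => x^2 = y^2 => y = x or y = -x
Constraint: 2x^2 = 239 => x^2 = 239/2 => x = +/-sqrt(239/2)
Critical points: (sqrt(239/2), sqrt(239/2)), (-sqrt(239/2), -sqrt(239/2)), (sqrt(239/2), -sqrt(239/2)), (-sqrt(239/2), sqrt(239/2))
  y = x:  xy = x^2 = 239/2  at (sqrt(239/2), sqrt(239/2)) and (-sqrt(239/2), -sqrt(239/2))
  y = -x: xy = -x^2 = -239/2 at (sqrt(239/2), -sqrt(239/2)) and (-sqrt(239/2), sqrt(239/2))
Maximum xy = 239/2 at (sqrt(239/2), sqrt(239/2)) and (-sqrt(239/2), -sqrt(239/2))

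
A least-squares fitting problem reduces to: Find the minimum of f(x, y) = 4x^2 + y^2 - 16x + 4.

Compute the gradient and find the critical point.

f(x,y) = 4x^2 + y^2 - 16x + 4
df/dx = 8x + (-16) = 0  =>  x = 2
df/dy = 2y + (0) = 0  =>  y = 0
f(2, 0) = 4*(2)^2 + 1*(0)^2 + -16*(2) + 4 = -12
Hessian is diagonal with entries 8, 2 > 0, so this is a minimum.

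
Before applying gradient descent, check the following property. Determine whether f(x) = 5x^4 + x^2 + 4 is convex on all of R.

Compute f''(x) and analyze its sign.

f(x) = 5x^4 + x^2 + 4
f'(x) = 20x^3 + 2x
f''(x) = 60x^2 + 2
f''(x) = 60x^2 + 2 >= 2 > 0 for all x
Therefore, f is convex on R.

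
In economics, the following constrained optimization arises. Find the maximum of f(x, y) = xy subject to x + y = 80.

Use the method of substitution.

Substitute y = 80 - x into f(x,y) = xy:
g(x) = x(80 - x) = 80x - x^2
g'(x) = 80 - 2x = 0  =>  x = 40
y = 80 - 40 = 40
Maximum value = 40 * 40 = 1600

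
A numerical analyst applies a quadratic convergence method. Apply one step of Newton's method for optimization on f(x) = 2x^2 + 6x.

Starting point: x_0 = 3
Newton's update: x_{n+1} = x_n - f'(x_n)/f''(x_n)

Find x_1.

f(x) = 2x^2 + 6x
f'(x) = 4x + (6), f''(x) = 4
Newton step: x_1 = x_0 - f'(x_0)/f''(x_0)
f'(3) = 18
x_1 = 3 - 18/4 = -3/2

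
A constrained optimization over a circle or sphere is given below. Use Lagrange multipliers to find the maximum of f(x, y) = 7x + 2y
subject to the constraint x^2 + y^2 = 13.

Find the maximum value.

Set up Lagrange conditions: grad f = lambda * grad g
  7 = 2*lambda*x
  2 = 2*lambda*y
From these: x/y = 7/2, so x = 7t, y = 2t for some t.
Substitute into constraint: (7t)^2 + (2t)^2 = 13
  t^2 * 53 = 13
  t = sqrt(13/53)
Maximum = 7*x + 2*y = (7^2 + 2^2)*t = 53 * sqrt(13/53) = sqrt(689)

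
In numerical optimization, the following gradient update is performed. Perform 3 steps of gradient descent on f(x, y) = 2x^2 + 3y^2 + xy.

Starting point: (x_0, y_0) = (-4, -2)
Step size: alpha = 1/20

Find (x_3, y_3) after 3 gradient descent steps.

f(x,y) = 2x^2 + 3y^2 + xy
grad_x = 4x + 1y, grad_y = 6y + 1x
Step 1: grad = (-18, -16), (-31/10, -6/5)
Step 2: grad = (-68/5, -103/10), (-121/50, -137/200)
Step 3: grad = (-2073/200, -653/100), (-7607/4000, -717/2000)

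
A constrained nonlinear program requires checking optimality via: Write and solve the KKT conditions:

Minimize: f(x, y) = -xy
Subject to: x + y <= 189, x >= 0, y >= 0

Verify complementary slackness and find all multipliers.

Problem: min -xy s.t. x + y <= 189 (multiplier lambda), x >= 0 (mu_x), y >= 0 (mu_y)
KKT stationarity: -y + lambda - mu_x = 0, -x + lambda - mu_y = 0, with lambda, mu_x, mu_y >= 0
Complementary slackness: lambda*(x + y - 189) = 0, mu_x*x = 0, mu_y*y = 0
If lambda = 0: y = -mu_x <= 0 and x = -mu_y <= 0 force x = y = 0 with f = 0; but x = y = 189/2 is feasible with f = -35721/4 < 0, so this is not the minimum. Hence lambda > 0 and x + y = 189.
Try x > 0, y > 0 (so mu_x = mu_y = 0): y = lambda, x = lambda => x = y = lambda
x + y = 189 => 2*lambda = 189 => lambda = 189/2
x* = y* = 189/2 > 0, consistent with mu_x = mu_y = 0.
(Any feasible point with x = 0 or y = 0 has f = 0 > -35721/4, so the minimum is not on those boundaries.)
min(-xy) = -35721/4 (i.e. max xy = 35721/4)
Multipliers: lambda = 189/2, mu_x = 0, mu_y = 0
Complementary slackness: lambda*(x + y - 189) = 189/2*(189/2 + 189/2 - 189) = 0, mu_x*x = 0*189/2 = 0, mu_y*y = 0*189/2 = 0. Satisfied.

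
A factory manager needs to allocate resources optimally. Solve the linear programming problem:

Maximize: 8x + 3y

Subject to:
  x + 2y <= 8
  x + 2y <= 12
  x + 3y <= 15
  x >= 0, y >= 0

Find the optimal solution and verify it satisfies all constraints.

Feasible vertices: (0, 0), (0, 4), (8, 0)
Objective 8x + 3y at each vertex:
  (0, 0): 0
  (0, 4): 12
  (8, 0): 64
Maximum is 64 at (8, 0).
Verify constraints at (x, y) = (8, 0):
  1*8 + 2*0 = 8 <= 8 (active)
  1*8 + 2*0 = 8 <= 12
  1*8 + 3*0 = 8 <= 15
  x = 8 >= 0, y = 0 >= 0. All constraints satisfied.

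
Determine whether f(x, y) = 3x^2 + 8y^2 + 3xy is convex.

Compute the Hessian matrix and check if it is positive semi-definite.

f(x,y) = 3x^2 + 8y^2 + 3xy
Hessian H = [[6, 3], [3, 16]]
trace(H) = 22, det(H) = 87
Eigenvalues: (22 +/- sqrt(136)) / 2 = 16.83, 5.169
Since both eigenvalues > 0, f is convex.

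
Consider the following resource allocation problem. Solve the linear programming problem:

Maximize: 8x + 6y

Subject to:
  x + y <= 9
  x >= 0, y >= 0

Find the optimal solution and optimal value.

The feasible region has vertices at [(0, 0), (9, 0), (0, 9)].
Checking objective 8x + 6y at each vertex:
  (0, 0): 8*0 + 6*0 = 0
  (9, 0): 8*9 + 6*0 = 72
  (0, 9): 8*0 + 6*9 = 54
Maximum is 72 at (9, 0).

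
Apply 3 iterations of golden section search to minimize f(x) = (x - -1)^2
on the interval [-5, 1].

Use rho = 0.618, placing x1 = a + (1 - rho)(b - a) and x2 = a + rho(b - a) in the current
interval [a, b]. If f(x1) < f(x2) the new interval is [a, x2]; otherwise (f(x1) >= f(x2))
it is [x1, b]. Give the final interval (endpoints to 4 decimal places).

Golden section search for min of f(x) = (x - -1)^2 on [-5, 1].
Each step: x1 = a + (1 - rho)(b - a), x2 = a + rho(b - a); if f(x1) < f(x2) keep [a, x2], otherwise keep [x1, b].
Step 1: [-5.0000, 1.0000], x1=-2.7080 (f=2.9173), x2=-1.2920 (f=0.0853); f(x1) > f(x2) => keep [-2.7080, 1.0000]
Step 2: [-2.7080, 1.0000], x1=-1.2915 (f=0.0850), x2=-0.4165 (f=0.3405); f(x1) < f(x2) => keep [-2.7080, -0.4165]
Step 3: [-2.7080, -0.4165], x1=-1.8326 (f=0.6933), x2=-1.2918 (f=0.0852); f(x1) > f(x2) => keep [-1.8326, -0.4165]
Final interval: [-1.8326, -0.4165]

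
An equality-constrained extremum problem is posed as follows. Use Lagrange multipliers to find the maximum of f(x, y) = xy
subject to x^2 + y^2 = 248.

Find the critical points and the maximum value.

Lagrange conditions: y = 2*lambda*x and x = 2*lambda*y
If x = 0 then y = 0, violating the constraint, so x, y != 0.
Dividing: y/x = x/y => x^2 = y^2 => y = x or y = -x
Constraint: 2x^2 = 248 => x^2 = 124 => x = +/-sqrt(124)
Critical points: (sqrt(124), sqrt(124)), (-sqrt(124), -sqrt(124)), (sqrt(124), -sqrt(124)), (-sqrt(124), sqrt(124))
  y = x:  xy = x^2 = 124  at (sqrt(124), sqrt(124)) and (-sqrt(124), -sqrt(124))
  y = -x: xy = -x^2 = -124 at (sqrt(124), -sqrt(124)) and (-sqrt(124), sqrt(124))
Maximum xy = 124 at (sqrt(124), sqrt(124)) and (-sqrt(124), -sqrt(124))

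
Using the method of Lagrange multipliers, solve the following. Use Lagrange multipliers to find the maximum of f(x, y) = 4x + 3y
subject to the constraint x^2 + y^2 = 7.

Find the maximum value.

Set up Lagrange conditions: grad f = lambda * grad g
  4 = 2*lambda*x
  3 = 2*lambda*y
From these: x/y = 4/3, so x = 4t, y = 3t for some t.
Substitute into constraint: (4t)^2 + (3t)^2 = 7
  t^2 * 25 = 7
  t = sqrt(7/25)
Maximum = 4*x + 3*y = (4^2 + 3^2)*t = 25 * sqrt(7/25) = sqrt(175)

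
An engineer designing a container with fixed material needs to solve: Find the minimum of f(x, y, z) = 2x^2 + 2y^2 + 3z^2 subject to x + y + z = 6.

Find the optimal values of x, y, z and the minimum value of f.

Using Lagrange multipliers on f = 2x^2 + 2y^2 + 3z^2 with constraint x + y + z = 6:
Conditions: 2*2*x = lambda, 2*2*y = lambda, 2*3*z = lambda
So x = lambda/4, y = lambda/4, z = lambda/6
Substituting into constraint: lambda * (2/3) = 6
lambda = 9
x = 9/4, y = 9/4, z = 3/2
Minimum value = 27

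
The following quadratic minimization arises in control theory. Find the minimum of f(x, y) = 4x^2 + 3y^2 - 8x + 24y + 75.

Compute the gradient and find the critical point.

f(x,y) = 4x^2 + 3y^2 - 8x + 24y + 75
df/dx = 8x + (-8) = 0  =>  x = 1
df/dy = 6y + (24) = 0  =>  y = -4
f(1, -4) = 4*(1)^2 + 3*(-4)^2 + -8*(1) + 24*(-4) + 75 = 23
Hessian is diagonal with entries 8, 6 > 0, so this is a minimum.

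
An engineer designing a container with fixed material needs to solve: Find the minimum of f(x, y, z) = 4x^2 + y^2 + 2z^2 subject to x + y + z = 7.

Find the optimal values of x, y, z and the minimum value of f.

Using Lagrange multipliers on f = 4x^2 + y^2 + 2z^2 with constraint x + y + z = 7:
Conditions: 2*4*x = lambda, 2*1*y = lambda, 2*2*z = lambda
So x = lambda/8, y = lambda/2, z = lambda/4
Substituting into constraint: lambda * (7/8) = 7
lambda = 8
x = 1, y = 4, z = 2
Minimum value = 28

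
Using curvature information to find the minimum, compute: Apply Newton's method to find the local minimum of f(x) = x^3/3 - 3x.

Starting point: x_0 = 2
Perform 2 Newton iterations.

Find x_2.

f(x) = x^3/3 - 3x
f'(x) = x^2 - 3, f''(x) = 2x
Newton update: x_{n+1} = x_n - (x_n^2 - 3)/(2*x_n)
Step 1: x_0 = 2, f'=1, f''=4, x_1 = 7/4
Step 2: x_1 = 7/4, f'=1/16, f''=7/2, x_2 = 97/56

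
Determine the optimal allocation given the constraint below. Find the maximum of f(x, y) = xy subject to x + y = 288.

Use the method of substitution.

Substitute y = 288 - x into f(x,y) = xy:
g(x) = x(288 - x) = 288x - x^2
g'(x) = 288 - 2x = 0  =>  x = 144
y = 288 - 144 = 144
Maximum value = 144 * 144 = 20736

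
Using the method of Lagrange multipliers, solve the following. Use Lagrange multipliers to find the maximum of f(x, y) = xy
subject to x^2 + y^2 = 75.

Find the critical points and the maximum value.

Lagrange conditions: y = 2*lambda*x and x = 2*lambda*y
If x = 0 then y = 0, violating the constraint, so x, y != 0.
Dividing: y/x = x/y => x^2 = y^2 => y = x or y = -x
Constraint: 2x^2 = 75 => x^2 = 75/2 => x = +/-sqrt(75/2)
Critical points: (sqrt(75/2), sqrt(75/2)), (-sqrt(75/2), -sqrt(75/2)), (sqrt(75/2), -sqrt(75/2)), (-sqrt(75/2), sqrt(75/2))
  y = x:  xy = x^2 = 75/2  at (sqrt(75/2), sqrt(75/2)) and (-sqrt(75/2), -sqrt(75/2))
  y = -x: xy = -x^2 = -75/2 at (sqrt(75/2), -sqrt(75/2)) and (-sqrt(75/2), sqrt(75/2))
Maximum xy = 75/2 at (sqrt(75/2), sqrt(75/2)) and (-sqrt(75/2), -sqrt(75/2))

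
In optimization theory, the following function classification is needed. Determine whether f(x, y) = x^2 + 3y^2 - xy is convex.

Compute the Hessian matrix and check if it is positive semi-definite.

f(x,y) = x^2 + 3y^2 - xy
Hessian H = [[2, -1], [-1, 6]]
trace(H) = 8, det(H) = 11
Eigenvalues: (8 +/- sqrt(20)) / 2 = 6.236, 1.764
Since both eigenvalues > 0, f is convex.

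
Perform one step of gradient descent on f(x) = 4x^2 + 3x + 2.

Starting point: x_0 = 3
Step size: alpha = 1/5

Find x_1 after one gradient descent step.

f(x) = 4x^2 + 3x + 2
f'(x) = 8x + 3
f'(3) = 8*3 + (3) = 27
x_1 = x_0 - alpha * f'(x_0) = 3 - 1/5 * 27 = -12/5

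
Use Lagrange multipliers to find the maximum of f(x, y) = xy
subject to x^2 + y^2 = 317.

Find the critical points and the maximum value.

Lagrange conditions: y = 2*lambda*x and x = 2*lambda*y
If x = 0 then y = 0, violating the constraint, so x, y != 0.
Dividing: y/x = x/y => x^2 = y^2 => y = x or y = -x
Constraint: 2x^2 = 317 => x^2 = 317/2 => x = +/-sqrt(317/2)
Critical points: (sqrt(317/2), sqrt(317/2)), (-sqrt(317/2), -sqrt(317/2)), (sqrt(317/2), -sqrt(317/2)), (-sqrt(317/2), sqrt(317/2))
  y = x:  xy = x^2 = 317/2  at (sqrt(317/2), sqrt(317/2)) and (-sqrt(317/2), -sqrt(317/2))
  y = -x: xy = -x^2 = -317/2 at (sqrt(317/2), -sqrt(317/2)) and (-sqrt(317/2), sqrt(317/2))
Maximum xy = 317/2 at (sqrt(317/2), sqrt(317/2)) and (-sqrt(317/2), -sqrt(317/2))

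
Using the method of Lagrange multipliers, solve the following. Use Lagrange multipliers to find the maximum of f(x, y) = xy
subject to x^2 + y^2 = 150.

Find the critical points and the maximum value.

Lagrange conditions: y = 2*lambda*x and x = 2*lambda*y
If x = 0 then y = 0, violating the constraint, so x, y != 0.
Dividing: y/x = x/y => x^2 = y^2 => y = x or y = -x
Constraint: 2x^2 = 150 => x^2 = 75 => x = +/-sqrt(75)
Critical points: (sqrt(75), sqrt(75)), (-sqrt(75), -sqrt(75)), (sqrt(75), -sqrt(75)), (-sqrt(75), sqrt(75))
  y = x:  xy = x^2 = 75  at (sqrt(75), sqrt(75)) and (-sqrt(75), -sqrt(75))
  y = -x: xy = -x^2 = -75 at (sqrt(75), -sqrt(75)) and (-sqrt(75), sqrt(75))
Maximum xy = 75 at (sqrt(75), sqrt(75)) and (-sqrt(75), -sqrt(75))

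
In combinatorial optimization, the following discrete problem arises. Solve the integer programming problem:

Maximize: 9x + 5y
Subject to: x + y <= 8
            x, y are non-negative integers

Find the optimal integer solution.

Objective: 9x + 5y, constraint: x + y <= 8
Coefficient of x is 9 >= coefficient of y is 5, so allocate the entire budget to x.
Optimal: x = 8, y = 0, value = 72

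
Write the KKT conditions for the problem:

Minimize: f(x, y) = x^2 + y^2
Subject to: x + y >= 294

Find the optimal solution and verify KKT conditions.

KKT conditions for min x^2 + y^2 s.t. x + y >= 294:
Stationarity: 2x = mu, 2y = mu
So x = y = mu/2.
Complementary slackness: mu*(x + y - 294) = 0
Primal feasibility: x + y >= 294; dual feasibility: mu >= 0
If mu = 0 then x = y = 0, but 0 + 0 < 294 is infeasible, so the constraint is active.
Constraint active: x + y = 2*(mu/2) = 294 => mu = 294
x = y = 147, f = 43218
Verify: stationarity 2*147 = 294 = mu; primal 147 + 147 = 294 >= 294; dual mu = 294 >= 0; complementary slackness 294*(294 - 294) = 0. All KKT conditions hold.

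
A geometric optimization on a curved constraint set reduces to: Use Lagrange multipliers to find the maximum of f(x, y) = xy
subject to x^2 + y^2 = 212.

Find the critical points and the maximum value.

Lagrange conditions: y = 2*lambda*x and x = 2*lambda*y
If x = 0 then y = 0, violating the constraint, so x, y != 0.
Dividing: y/x = x/y => x^2 = y^2 => y = x or y = -x
Constraint: 2x^2 = 212 => x^2 = 106 => x = +/-sqrt(106)
Critical points: (sqrt(106), sqrt(106)), (-sqrt(106), -sqrt(106)), (sqrt(106), -sqrt(106)), (-sqrt(106), sqrt(106))
  y = x:  xy = x^2 = 106  at (sqrt(106), sqrt(106)) and (-sqrt(106), -sqrt(106))
  y = -x: xy = -x^2 = -106 at (sqrt(106), -sqrt(106)) and (-sqrt(106), sqrt(106))
Maximum xy = 106 at (sqrt(106), sqrt(106)) and (-sqrt(106), -sqrt(106))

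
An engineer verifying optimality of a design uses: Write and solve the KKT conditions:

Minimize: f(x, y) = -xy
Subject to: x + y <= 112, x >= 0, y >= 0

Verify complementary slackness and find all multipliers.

Problem: min -xy s.t. x + y <= 112 (multiplier lambda), x >= 0 (mu_x), y >= 0 (mu_y)
KKT stationarity: -y + lambda - mu_x = 0, -x + lambda - mu_y = 0, with lambda, mu_x, mu_y >= 0
Complementary slackness: lambda*(x + y - 112) = 0, mu_x*x = 0, mu_y*y = 0
If lambda = 0: y = -mu_x <= 0 and x = -mu_y <= 0 force x = y = 0 with f = 0; but x = y = 56 is feasible with f = -3136 < 0, so this is not the minimum. Hence lambda > 0 and x + y = 112.
Try x > 0, y > 0 (so mu_x = mu_y = 0): y = lambda, x = lambda => x = y = lambda
x + y = 112 => 2*lambda = 112 => lambda = 56
x* = y* = 56 > 0, consistent with mu_x = mu_y = 0.
(Any feasible point with x = 0 or y = 0 has f = 0 > -3136, so the minimum is not on those boundaries.)
min(-xy) = -3136 (i.e. max xy = 3136)
Multipliers: lambda = 56, mu_x = 0, mu_y = 0
Complementary slackness: lambda*(x + y - 112) = 56*(56 + 56 - 112) = 0, mu_x*x = 0*56 = 0, mu_y*y = 0*56 = 0. Satisfied.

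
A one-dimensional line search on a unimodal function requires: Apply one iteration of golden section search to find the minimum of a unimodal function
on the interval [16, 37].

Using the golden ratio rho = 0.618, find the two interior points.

Golden section search on [16, 37].
Golden ratio rho = 0.618 (approx).
Interior points:
  x_1 = 16 + (1-0.618)*21 = 24.0220
  x_2 = 16 + 0.618*21 = 28.9780
Compare f(x_1) and f(x_2) to determine which subinterval to keep.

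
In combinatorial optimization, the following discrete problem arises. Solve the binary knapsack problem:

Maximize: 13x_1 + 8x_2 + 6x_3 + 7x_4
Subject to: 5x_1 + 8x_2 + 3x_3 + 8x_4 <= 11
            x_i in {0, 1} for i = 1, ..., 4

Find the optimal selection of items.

Items: item 1 (v=13, w=5), item 2 (v=8, w=8), item 3 (v=6, w=3), item 4 (v=7, w=8)
Capacity: 11
Checking all 16 subsets (w = total weight, v = total value):
  {}: w = 0, v = 0
  {1}: w = 5, v = 13
  {2}: w = 8, v = 8
  {3}: w = 3, v = 6
  {4}: w = 8, v = 7
  {1, 2}: w = 13 > 11, infeasible
  {1, 3}: w = 8, v = 19
  {1, 4}: w = 13 > 11, infeasible
  {2, 3}: w = 11, v = 14
  {2, 4}: w = 16 > 11, infeasible
  {3, 4}: w = 11, v = 13
  {1, 2, 3}: w = 16 > 11, infeasible
  {1, 2, 4}: w = 21 > 11, infeasible
  {1, 3, 4}: w = 16 > 11, infeasible
  {2, 3, 4}: w = 19 > 11, infeasible
  {1, 2, 3, 4}: w = 24 > 11, infeasible
Best feasible subset: items [1, 3]
Total weight: 8 <= 11, total value: 19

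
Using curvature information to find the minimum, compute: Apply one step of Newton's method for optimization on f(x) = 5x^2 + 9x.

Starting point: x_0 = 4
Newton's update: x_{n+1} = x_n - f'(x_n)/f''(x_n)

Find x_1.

f(x) = 5x^2 + 9x
f'(x) = 10x + (9), f''(x) = 10
Newton step: x_1 = x_0 - f'(x_0)/f''(x_0)
f'(4) = 49
x_1 = 4 - 49/10 = -9/10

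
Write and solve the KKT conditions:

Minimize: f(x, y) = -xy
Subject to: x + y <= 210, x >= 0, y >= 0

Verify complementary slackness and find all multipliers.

Problem: min -xy s.t. x + y <= 210 (multiplier lambda), x >= 0 (mu_x), y >= 0 (mu_y)
KKT stationarity: -y + lambda - mu_x = 0, -x + lambda - mu_y = 0, with lambda, mu_x, mu_y >= 0
Complementary slackness: lambda*(x + y - 210) = 0, mu_x*x = 0, mu_y*y = 0
If lambda = 0: y = -mu_x <= 0 and x = -mu_y <= 0 force x = y = 0 with f = 0; but x = y = 105 is feasible with f = -11025 < 0, so this is not the minimum. Hence lambda > 0 and x + y = 210.
Try x > 0, y > 0 (so mu_x = mu_y = 0): y = lambda, x = lambda => x = y = lambda
x + y = 210 => 2*lambda = 210 => lambda = 105
x* = y* = 105 > 0, consistent with mu_x = mu_y = 0.
(Any feasible point with x = 0 or y = 0 has f = 0 > -11025, so the minimum is not on those boundaries.)
min(-xy) = -11025 (i.e. max xy = 11025)
Multipliers: lambda = 105, mu_x = 0, mu_y = 0
Complementary slackness: lambda*(x + y - 210) = 105*(105 + 105 - 210) = 0, mu_x*x = 0*105 = 0, mu_y*y = 0*105 = 0. Satisfied.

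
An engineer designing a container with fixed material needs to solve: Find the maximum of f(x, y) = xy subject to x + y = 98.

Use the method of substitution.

Substitute y = 98 - x into f(x,y) = xy:
g(x) = x(98 - x) = 98x - x^2
g'(x) = 98 - 2x = 0  =>  x = 49
y = 98 - 49 = 49
Maximum value = 49 * 49 = 2401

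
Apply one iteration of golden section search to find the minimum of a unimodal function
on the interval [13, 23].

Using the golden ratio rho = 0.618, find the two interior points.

Golden section search on [13, 23].
Golden ratio rho = 0.618 (approx).
Interior points:
  x_1 = 13 + (1-0.618)*10 = 16.8200
  x_2 = 13 + 0.618*10 = 19.1800
Compare f(x_1) and f(x_2) to determine which subinterval to keep.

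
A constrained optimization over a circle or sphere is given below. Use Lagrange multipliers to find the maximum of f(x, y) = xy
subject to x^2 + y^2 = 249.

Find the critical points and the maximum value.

Lagrange conditions: y = 2*lambda*x and x = 2*lambda*y
If x = 0 then y = 0, violating the constraint, so x, y != 0.
Dividing: y/x = x/y => x^2 = y^2 => y = x or y = -x
Constraint: 2x^2 = 249 => x^2 = 249/2 => x = +/-sqrt(249/2)
Critical points: (sqrt(249/2), sqrt(249/2)), (-sqrt(249/2), -sqrt(249/2)), (sqrt(249/2), -sqrt(249/2)), (-sqrt(249/2), sqrt(249/2))
  y = x:  xy = x^2 = 249/2  at (sqrt(249/2), sqrt(249/2)) and (-sqrt(249/2), -sqrt(249/2))
  y = -x: xy = -x^2 = -249/2 at (sqrt(249/2), -sqrt(249/2)) and (-sqrt(249/2), sqrt(249/2))
Maximum xy = 249/2 at (sqrt(249/2), sqrt(249/2)) and (-sqrt(249/2), -sqrt(249/2))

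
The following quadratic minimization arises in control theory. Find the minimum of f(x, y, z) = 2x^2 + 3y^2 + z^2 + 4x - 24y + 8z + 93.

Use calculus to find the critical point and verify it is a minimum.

f(x,y,z) = 2x^2 + 3y^2 + z^2 + 4x - 24y + 8z + 93
df/dx = 4x + (4) = 0 => x = -1
df/dy = 6y + (-24) = 0 => y = 4
df/dz = 2z + (8) = 0 => z = -4
f(-1,4,-4) = 2*(-1)^2 + 3*(4)^2 + 1*(-4)^2 + 4*(-1) + -24*(4) + 8*(-4) + 93 = 27
Hessian is diagonal with entries 4, 6, 2 > 0, confirmed minimum.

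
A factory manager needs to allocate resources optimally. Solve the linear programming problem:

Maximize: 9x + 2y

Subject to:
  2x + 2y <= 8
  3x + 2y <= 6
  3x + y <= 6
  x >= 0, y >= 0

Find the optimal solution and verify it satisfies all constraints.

Feasible vertices: (0, 0), (0, 3), (2, 0)
Objective 9x + 2y at each vertex:
  (0, 0): 0
  (0, 3): 6
  (2, 0): 18
Maximum is 18 at (2, 0).
Verify constraints at (x, y) = (2, 0):
  2*2 + 2*0 = 4 <= 8
  3*2 + 2*0 = 6 <= 6 (active)
  3*2 + 1*0 = 6 <= 6 (active)
  x = 2 >= 0, y = 0 >= 0. All constraints satisfied.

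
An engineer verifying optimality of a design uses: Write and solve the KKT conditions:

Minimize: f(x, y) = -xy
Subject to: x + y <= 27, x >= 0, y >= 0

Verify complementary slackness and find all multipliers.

Problem: min -xy s.t. x + y <= 27 (multiplier lambda), x >= 0 (mu_x), y >= 0 (mu_y)
KKT stationarity: -y + lambda - mu_x = 0, -x + lambda - mu_y = 0, with lambda, mu_x, mu_y >= 0
Complementary slackness: lambda*(x + y - 27) = 0, mu_x*x = 0, mu_y*y = 0
If lambda = 0: y = -mu_x <= 0 and x = -mu_y <= 0 force x = y = 0 with f = 0; but x = y = 27/2 is feasible with f = -729/4 < 0, so this is not the minimum. Hence lambda > 0 and x + y = 27.
Try x > 0, y > 0 (so mu_x = mu_y = 0): y = lambda, x = lambda => x = y = lambda
x + y = 27 => 2*lambda = 27 => lambda = 27/2
x* = y* = 27/2 > 0, consistent with mu_x = mu_y = 0.
(Any feasible point with x = 0 or y = 0 has f = 0 > -729/4, so the minimum is not on those boundaries.)
min(-xy) = -729/4 (i.e. max xy = 729/4)
Multipliers: lambda = 27/2, mu_x = 0, mu_y = 0
Complementary slackness: lambda*(x + y - 27) = 27/2*(27/2 + 27/2 - 27) = 0, mu_x*x = 0*27/2 = 0, mu_y*y = 0*27/2 = 0. Satisfied.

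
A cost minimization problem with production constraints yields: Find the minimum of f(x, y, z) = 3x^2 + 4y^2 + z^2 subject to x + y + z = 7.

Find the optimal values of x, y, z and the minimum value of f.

Using Lagrange multipliers on f = 3x^2 + 4y^2 + z^2 with constraint x + y + z = 7:
Conditions: 2*3*x = lambda, 2*4*y = lambda, 2*1*z = lambda
So x = lambda/6, y = lambda/8, z = lambda/2
Substituting into constraint: lambda * (19/24) = 7
lambda = 168/19
x = 28/19, y = 21/19, z = 84/19
Minimum value = 588/19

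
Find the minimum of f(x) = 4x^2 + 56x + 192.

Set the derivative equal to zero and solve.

f(x) = 4x^2 + 56x + 192
f'(x) = 8x + (56) = 0
x = -56/8 = -7
f(-7) = -4
Since f''(x) = 8 > 0, this is a minimum.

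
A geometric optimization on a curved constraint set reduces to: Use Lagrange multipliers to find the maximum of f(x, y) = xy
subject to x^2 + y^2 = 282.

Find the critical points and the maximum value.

Lagrange conditions: y = 2*lambda*x and x = 2*lambda*y
If x = 0 then y = 0, violating the constraint, so x, y != 0.
Dividing: y/x = x/y => x^2 = y^2 => y = x or y = -x
Constraint: 2x^2 = 282 => x^2 = 141 => x = +/-sqrt(141)
Critical points: (sqrt(141), sqrt(141)), (-sqrt(141), -sqrt(141)), (sqrt(141), -sqrt(141)), (-sqrt(141), sqrt(141))
  y = x:  xy = x^2 = 141  at (sqrt(141), sqrt(141)) and (-sqrt(141), -sqrt(141))
  y = -x: xy = -x^2 = -141 at (sqrt(141), -sqrt(141)) and (-sqrt(141), sqrt(141))
Maximum xy = 141 at (sqrt(141), sqrt(141)) and (-sqrt(141), -sqrt(141))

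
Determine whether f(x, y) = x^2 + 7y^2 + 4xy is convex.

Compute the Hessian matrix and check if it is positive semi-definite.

f(x,y) = x^2 + 7y^2 + 4xy
Hessian H = [[2, 4], [4, 14]]
trace(H) = 16, det(H) = 12
Eigenvalues: (16 +/- sqrt(208)) / 2 = 15.21, 0.7889
Since both eigenvalues > 0, f is convex.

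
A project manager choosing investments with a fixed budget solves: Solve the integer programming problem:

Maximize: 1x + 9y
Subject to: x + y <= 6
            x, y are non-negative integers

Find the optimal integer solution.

Objective: 1x + 9y, constraint: x + y <= 6
Coefficient of y is 9 > coefficient of x is 1, so allocate the entire budget to y.
Optimal: x = 0, y = 6, value = 54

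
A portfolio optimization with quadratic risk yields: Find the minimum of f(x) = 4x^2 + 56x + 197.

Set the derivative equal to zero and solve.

f(x) = 4x^2 + 56x + 197
f'(x) = 8x + (56) = 0
x = -56/8 = -7
f(-7) = 1
Since f''(x) = 8 > 0, this is a minimum.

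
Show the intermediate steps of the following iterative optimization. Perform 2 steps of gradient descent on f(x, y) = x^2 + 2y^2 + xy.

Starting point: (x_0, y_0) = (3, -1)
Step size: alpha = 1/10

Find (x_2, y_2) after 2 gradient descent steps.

f(x,y) = x^2 + 2y^2 + xy
grad_x = 2x + 1y, grad_y = 4y + 1x
Step 1: grad = (5, -1), (5/2, -9/10)
Step 2: grad = (41/10, -11/10), (209/100, -79/100)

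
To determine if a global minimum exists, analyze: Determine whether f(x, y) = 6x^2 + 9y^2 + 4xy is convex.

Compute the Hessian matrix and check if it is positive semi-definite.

f(x,y) = 6x^2 + 9y^2 + 4xy
Hessian H = [[12, 4], [4, 18]]
trace(H) = 30, det(H) = 200
Eigenvalues: (30 +/- sqrt(100)) / 2 = 20, 10
Since both eigenvalues > 0, f is convex.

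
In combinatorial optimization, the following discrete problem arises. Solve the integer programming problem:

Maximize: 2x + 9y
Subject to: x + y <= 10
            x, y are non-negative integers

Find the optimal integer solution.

Objective: 2x + 9y, constraint: x + y <= 10
Coefficient of y is 9 > coefficient of x is 2, so allocate the entire budget to y.
Optimal: x = 0, y = 10, value = 90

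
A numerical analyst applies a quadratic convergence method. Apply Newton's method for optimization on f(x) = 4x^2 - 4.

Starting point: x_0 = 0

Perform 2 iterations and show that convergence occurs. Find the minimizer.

f(x) = 4x^2 - 4, f'(x) = 8x + (0), f''(x) = 8
Step 1: f'(0) = 0, x_1 = 0 - 0/8 = 0
Step 2: f'(0) = 0, x_2 = 0 (converged)
Newton's method converges in 1 step for quadratics.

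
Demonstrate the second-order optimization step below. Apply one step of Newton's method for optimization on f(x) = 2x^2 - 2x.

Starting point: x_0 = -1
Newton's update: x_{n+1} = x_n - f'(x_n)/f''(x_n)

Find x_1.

f(x) = 2x^2 - 2x
f'(x) = 4x + (-2), f''(x) = 4
Newton step: x_1 = x_0 - f'(x_0)/f''(x_0)
f'(-1) = -6
x_1 = -1 - -6/4 = 1/2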